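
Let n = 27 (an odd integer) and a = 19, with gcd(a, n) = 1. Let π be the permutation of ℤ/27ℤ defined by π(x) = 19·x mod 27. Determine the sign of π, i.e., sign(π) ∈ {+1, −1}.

+1

Orbit of 19 under x↦19x: [19, 10, 1]… (length divides ord_27(19)).
Cycle type of π: 3×6 + 1×9; total 15 cycles.
sign(π) = (−1)^{n − #cycles} = (−1)^{27−15} = (−1)^12 = +1.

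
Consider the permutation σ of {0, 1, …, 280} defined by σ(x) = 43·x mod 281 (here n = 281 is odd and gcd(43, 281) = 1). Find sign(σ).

Orbit of 183 under x↦43x: [183, 1, 43, 163, 265, 155, 202]… (length divides ord_281(43)).
The orbit structure of x ↦ 43x mod 281: 5 orbits of sizes [70, 70, 70, 70, 1].
5 cycles on 281: each ℓ→(−1)^(ℓ−1), product (−1)^276 = +1.
Via Zolotarev, sign(π_{43}) = (43|281) = +1.

+1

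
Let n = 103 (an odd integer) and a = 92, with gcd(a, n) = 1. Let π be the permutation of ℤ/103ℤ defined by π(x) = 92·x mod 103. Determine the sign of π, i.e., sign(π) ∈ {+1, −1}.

Orbit of 33 under x↦92x: [33, 49, 79, 58, 83, 14, 52]… (length divides ord_103(92)).
3 cycles of lengths [51, 51, 1].
With 3 cycles on 103 points, sign = (−1)^{103−3} = +1.

+1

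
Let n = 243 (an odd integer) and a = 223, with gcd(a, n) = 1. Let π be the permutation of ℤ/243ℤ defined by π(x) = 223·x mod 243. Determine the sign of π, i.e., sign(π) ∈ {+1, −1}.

+1

Trace 22: π^k(22) = [22, 46, 52, 175, 145, 16, 166] for k=0..6.
Cycle lengths of π_223 on ℤ/243ℤ: [81, 81, 27, 27, 9, 9, 3, 3, 1, 1, 1]; 11 cycles in total.
Σ(ℓ_i−1) = 243−11 = 232; sign = (−1)^232 = +1.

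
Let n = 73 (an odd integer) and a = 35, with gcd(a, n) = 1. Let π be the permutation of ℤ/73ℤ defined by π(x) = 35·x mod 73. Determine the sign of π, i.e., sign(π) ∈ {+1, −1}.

+1

Orbit of 55 under x↦35x: [55, 27, 69, 6, 64, 50, 71]… (length divides ord_73(35)).
Cycle lengths of π_35 on ℤ/73ℤ: [36, 36, 1]; 3 cycles in total.
sign(π) = (−1)^{n − #cycles} = (−1)^{73−3} = (−1)^70 = +1.
(35|73)_J = +1 (Zolotarev's lemma cross-check).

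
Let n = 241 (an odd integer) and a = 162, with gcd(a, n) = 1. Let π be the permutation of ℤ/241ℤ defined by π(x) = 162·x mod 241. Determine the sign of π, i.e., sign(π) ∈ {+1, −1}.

+1

Start at x=48: 48 → 64 → 5 → 87 → 116 → 235 → 233 → … (one orbit).
7 cycles of lengths [40, 40, 40, 40, 40, 40, 1].
n − c = 241 − 7 = 234; sign = (−1)^234 = +1.
Zolotarev: (162|241) = +1, matching the cycle-count sign.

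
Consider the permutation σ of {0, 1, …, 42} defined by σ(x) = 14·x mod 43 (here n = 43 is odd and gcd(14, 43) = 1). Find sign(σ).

Orbit of 17 under x↦14x: [17, 23, 21, 36, 31, 4, 13]… (length divides ord_43(14)).
3 cycles of lengths [21, 21, 1].
sign(π) = (−1)^{n − #cycles} = (−1)^{43−3} = (−1)^40 = +1.

+1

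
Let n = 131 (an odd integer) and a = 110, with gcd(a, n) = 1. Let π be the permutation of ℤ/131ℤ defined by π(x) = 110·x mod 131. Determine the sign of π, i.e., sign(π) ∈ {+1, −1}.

Orbit of 21 under x↦110x: [21, 83, 91, 54, 45, 103, 64]… (length divides ord_131(110)).
Cycle lengths of π_110 on ℤ/131ℤ: [130, 1]; 2 cycles in total.
2 cycles on 131: each ℓ→(−1)^(ℓ−1), product (−1)^129 = -1.
Check: (110/131) = -1 by Zolotarev.

-1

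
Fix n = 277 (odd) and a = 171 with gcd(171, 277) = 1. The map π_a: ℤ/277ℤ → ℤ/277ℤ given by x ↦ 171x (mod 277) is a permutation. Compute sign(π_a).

Trace 79: π^k(79) = [79, 213, 136, 265, 164, 67, 100] for k=0..6.
Cycle type of π: 69×4 + 1; total 5 cycles.
5 cycles on 277: each ℓ→(−1)^(ℓ−1), product (−1)^272 = +1.
Zolotarev: (171|277) = +1, matching the cycle-count sign.

+1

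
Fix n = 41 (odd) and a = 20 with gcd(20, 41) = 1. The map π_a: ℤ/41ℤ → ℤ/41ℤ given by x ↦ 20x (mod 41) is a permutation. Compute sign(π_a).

Start at x=21: 21 → 10 → 36 → 23 → 9 → 16 → 33 → … (one orbit).
3 cycles of lengths [20, 20, 1].
Σ(ℓ_i−1) = 41−3 = 38; sign = (−1)^38 = +1.
(20|41)_J = +1 (Zolotarev's lemma cross-check).

+1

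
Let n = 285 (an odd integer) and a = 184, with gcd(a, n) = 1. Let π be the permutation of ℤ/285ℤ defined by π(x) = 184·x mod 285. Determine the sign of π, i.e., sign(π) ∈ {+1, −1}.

-1

Start at x=16: 16 → 94 → 196 → 154 → 121 → 34 → 271 → … (one orbit).
Decompose π into cycles: lengths [18, 18, 18, 18, 18, 18, 18, 18, 18, 18, 18, 18, 18, 18, 18, 2, 2, 2, 2, 2, 2, 1, 1, 1] (24 cycles, including the fixed point 0).
24 cycles on 285: each ℓ→(−1)^(ℓ−1), product (−1)^261 = -1.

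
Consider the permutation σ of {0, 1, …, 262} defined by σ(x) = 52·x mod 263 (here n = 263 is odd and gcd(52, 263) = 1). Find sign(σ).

+1

Orbit of 192 under x↦52x: [192, 253, 6, 49, 181, 207, 244]… (length divides ord_263(52)).
π_52 has 3 disjoint cycles with lengths [131, 131, 1] on {0,…,262}.
sign(π) = (−1)^{n − #cycles} = (−1)^{263−3} = (−1)^260 = +1.
Via Zolotarev, sign(π_{52}) = (52|263) = +1.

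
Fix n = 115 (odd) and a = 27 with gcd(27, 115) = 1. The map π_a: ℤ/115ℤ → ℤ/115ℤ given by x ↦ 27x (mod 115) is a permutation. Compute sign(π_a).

Trace 6: π^k(6) = [6, 47, 4, 108, 41, 72, 104] for k=0..6.
Cycle lengths of π_27 on ℤ/115ℤ: [44, 44, 11, 11, 4, 1]; 6 cycles in total.
Σ(ℓ_i−1) = 115−6 = 109; sign = (−1)^109 = -1.
Zolotarev: (27|115) = -1, matching the cycle-count sign.

-1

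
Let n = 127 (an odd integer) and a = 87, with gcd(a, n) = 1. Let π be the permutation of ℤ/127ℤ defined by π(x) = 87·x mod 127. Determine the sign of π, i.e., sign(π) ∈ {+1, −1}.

Trace 73: π^k(73) = [73, 1, 87, 76, 8, 61, 100] for k=0..6.
Decompose π into cycles: lengths [21, 21, 21, 21, 21, 21, 1] (7 cycles, including the fixed point 0).
127 − 7 = 120 transpositions; sign(π) = (−1)^120 = +1.

+1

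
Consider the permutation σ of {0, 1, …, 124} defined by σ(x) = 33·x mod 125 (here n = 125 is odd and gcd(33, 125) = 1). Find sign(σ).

Start at x=56: 56 → 98 → 109 → 97 → 76 → 8 → 14 → … (one orbit).
4 cycles of lengths [100, 20, 4, 1].
n − c = 125 − 4 = 121; sign = (−1)^121 = -1.

-1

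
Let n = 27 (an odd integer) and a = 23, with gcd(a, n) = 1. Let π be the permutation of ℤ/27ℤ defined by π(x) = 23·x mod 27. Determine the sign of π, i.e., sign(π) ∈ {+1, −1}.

Start at x=14: 14 → 25 → 8 → 22 → 20 → 1 → 23 → … (one orbit).
4 cycles of lengths [18, 6, 2, 1].
With 4 cycles on 27 points, sign = (−1)^{27−4} = -1.
(23|27)_J = -1 (Zolotarev's lemma cross-check).

-1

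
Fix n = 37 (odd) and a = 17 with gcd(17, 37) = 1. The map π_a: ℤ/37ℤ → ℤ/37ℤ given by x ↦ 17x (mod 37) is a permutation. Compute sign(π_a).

-1

Orbit of 21 under x↦17x: [21, 24, 1, 17, 30, 29, 12]… (length divides ord_37(17)).
Cycle type of π: 36 + 1; total 2 cycles.
37 − 2 = 35 transpositions; sign(π) = (−1)^35 = -1.
The Jacobi symbol (17|37) = -1 (Zolotarev) agrees.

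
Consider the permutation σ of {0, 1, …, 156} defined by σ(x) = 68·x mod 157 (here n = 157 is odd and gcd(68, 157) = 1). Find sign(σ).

+1

Orbit of 106 under x↦68x: [106, 143, 147, 105, 75, 76, 144]… (length divides ord_157(68)).
Cycle lengths of π_68 on ℤ/157ℤ: [78, 78, 1]; 3 cycles in total.
3 cycles on 157: each ℓ→(−1)^(ℓ−1), product (−1)^154 = +1.
Via Zolotarev, sign(π_{68}) = (68|157) = +1.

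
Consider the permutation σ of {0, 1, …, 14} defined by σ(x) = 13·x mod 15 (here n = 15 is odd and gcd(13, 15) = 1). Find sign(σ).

-1

Trace 4: π^k(4) = [4, 7, 1, 13] for k=0..3.
Cycle type of π: 4×3 + 1×3; total 6 cycles.
With 6 cycles on 15 points, sign = (−1)^{15−6} = -1.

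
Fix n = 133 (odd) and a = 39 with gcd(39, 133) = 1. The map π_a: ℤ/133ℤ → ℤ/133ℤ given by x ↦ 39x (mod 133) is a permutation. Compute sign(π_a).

+1

Orbit of 1 under x↦39x: [1, 39, 58]… (length divides ord_133(39)).
Cycle lengths of π_39 on ℤ/133ℤ: [3, 3, 3, 3, 3, 3, 3, 3, 3, 3, 3, 3, 3, 3, 3, 3, 3, 3, 3, 3, 3, 3, 3, 3, 3, 3, 3, 3, 3, 3, 3, 3, 3, 3, 3, 3, 3, 3, 1, 1, 1, 1, 1, 1, 1, 1, 1, 1, 1, 1, 1, 1, 1, 1, 1, 1, 1]; 57 cycles in total.
Σ(ℓ_i−1) = 133−57 = 76; sign = (−1)^76 = +1.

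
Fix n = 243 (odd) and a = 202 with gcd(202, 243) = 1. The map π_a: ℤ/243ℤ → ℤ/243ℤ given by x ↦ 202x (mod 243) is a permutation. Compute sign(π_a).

+1

Trace 106: π^k(106) = [106, 28, 67, 169, 118, 22, 70] for k=0..6.
The orbit structure of x ↦ 202x mod 243: 11 orbits of sizes [81, 81, 27, 27, 9, 9, 3, 3, 1, 1, 1].
n − c = 243 − 11 = 232; sign = (−1)^232 = +1.
Check: (202/243) = +1 by Zolotarev.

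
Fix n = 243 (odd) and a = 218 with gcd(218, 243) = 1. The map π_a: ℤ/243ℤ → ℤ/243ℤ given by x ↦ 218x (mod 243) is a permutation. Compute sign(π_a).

Start at x=182: 182 → 67 → 26 → 79 → 212 → 46 → 65 → … (one orbit).
Cycle type of π: 162 + 54 + 18 + 6 + 2 + 1; total 6 cycles.
243 − 6 = 237 transpositions; sign(π) = (−1)^237 = -1.
(218|243)_J = -1 (Zolotarev's lemma cross-check).

-1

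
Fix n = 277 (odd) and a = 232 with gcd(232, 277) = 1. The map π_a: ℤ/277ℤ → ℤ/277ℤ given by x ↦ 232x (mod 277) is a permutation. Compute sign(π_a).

Start at x=87: 87 → 240 → 3 → 142 → 258 → 24 → 28 → … (one orbit).
π_232 has 2 disjoint cycles with lengths [276, 1] on {0,…,276}.
sign(π) = (−1)^{n − #cycles} = (−1)^{277−2} = (−1)^275 = -1.
(232|277)_J = -1 (Zolotarev's lemma cross-check).

-1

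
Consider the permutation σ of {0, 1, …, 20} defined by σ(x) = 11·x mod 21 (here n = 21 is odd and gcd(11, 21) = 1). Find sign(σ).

Start at x=1: 1 → 11 → 16 → 8 → 4 → 2 → 1 (one orbit).
Decompose π into cycles: lengths [6, 6, 3, 3, 2, 1] (6 cycles, including the fixed point 0).
sign(π) = (−1)^{n − #cycles} = (−1)^{21−6} = (−1)^15 = -1.

-1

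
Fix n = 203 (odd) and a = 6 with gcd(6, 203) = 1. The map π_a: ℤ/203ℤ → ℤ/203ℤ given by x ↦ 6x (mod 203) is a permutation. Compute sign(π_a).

Orbit of 34 under x↦6x: [34, 1, 6, 36, 13, 78, 62]… (length divides ord_203(6)).
Decompose π into cycles: lengths [14, 14, 14, 14, 14, 14, 14, 14, 14, 14, 14, 14, 14, 14, 2, 2, 2, 1] (18 cycles, including the fixed point 0).
18 cycles on 203: each ℓ→(−1)^(ℓ−1), product (−1)^185 = -1.

-1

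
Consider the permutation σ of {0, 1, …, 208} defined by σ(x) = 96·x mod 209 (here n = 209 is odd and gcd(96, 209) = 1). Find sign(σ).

-1

Orbit of 134 under x↦96x: [134, 115, 172, 1, 96, 20, 39]… (length divides ord_209(96)).
38 cycles of lengths [10, 10, 10, 10, 10, 10, 10, 10, 10, 10, 10, 10, 10, 10, 10, 10, 10, 10, 10, 1, 1, 1, 1, 1, 1, 1, 1, 1, 1, 1, 1, 1, 1, 1, 1, 1, 1, 1].
Σ(ℓ_i−1) = 209−38 = 171; sign = (−1)^171 = -1.
(96|209)_J = -1 (Zolotarev's lemma cross-check).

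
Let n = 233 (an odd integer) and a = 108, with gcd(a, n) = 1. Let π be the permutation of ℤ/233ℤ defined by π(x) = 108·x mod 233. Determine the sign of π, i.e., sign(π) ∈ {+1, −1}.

Start at x=131: 131 → 168 → 203 → 22 → 46 → 75 → 178 → … (one orbit).
2 cycles of lengths [232, 1].
With 2 cycles on 233 points, sign = (−1)^{233−2} = -1.

-1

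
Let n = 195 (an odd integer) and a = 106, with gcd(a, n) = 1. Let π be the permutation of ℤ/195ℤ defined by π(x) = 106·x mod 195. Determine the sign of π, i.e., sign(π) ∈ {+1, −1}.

-1

Start at x=16: 16 → 136 → 181 → 76 → 61 → 31 → 166 → … (one orbit).
π_106 has 30 disjoint cycles with lengths [12, 12, 12, 12, 12, 12, 12, 12, 12, 12, 12, 12, 12, 12, 12, 1, 1, 1, 1, 1, 1, 1, 1, 1, 1, 1, 1, 1, 1, 1] on {0,…,194}.
30 cycles on 195: each ℓ→(−1)^(ℓ−1), product (−1)^165 = -1.
Via Zolotarev, sign(π_{106}) = (106|195) = -1.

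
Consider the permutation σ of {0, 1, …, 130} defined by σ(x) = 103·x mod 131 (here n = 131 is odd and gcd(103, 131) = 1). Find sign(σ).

-1

Orbit of 125 under x↦103x: [125, 37, 12, 57, 107, 17, 48]… (length divides ord_131(103)).
Decompose π into cycles: lengths [130, 1] (2 cycles, including the fixed point 0).
n − c = 131 − 2 = 129; sign = (−1)^129 = -1.
Zolotarev: (103|131) = -1, matching the cycle-count sign.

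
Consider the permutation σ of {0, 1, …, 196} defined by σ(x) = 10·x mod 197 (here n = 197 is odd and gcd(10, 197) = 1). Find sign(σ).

Start at x=148: 148 → 101 → 25 → 53 → 136 → 178 → 7 → … (one orbit).
Cycle lengths of π_10 on ℤ/197ℤ: [98, 98, 1]; 3 cycles in total.
sign(π) = (−1)^{n − #cycles} = (−1)^{197−3} = (−1)^194 = +1.
Zolotarev: (10|197) = +1, matching the cycle-count sign.

+1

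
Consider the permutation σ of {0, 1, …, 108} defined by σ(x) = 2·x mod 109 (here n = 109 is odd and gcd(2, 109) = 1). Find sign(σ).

Start at x=32: 32 → 64 → 19 → 38 → 76 → 43 → 86 → … (one orbit).
The orbit structure of x ↦ 2x mod 109: 4 orbits of sizes [36, 36, 36, 1].
109 − 4 = 105 transpositions; sign(π) = (−1)^105 = -1.
Via Zolotarev, sign(π_{2}) = (2|109) = -1.

-1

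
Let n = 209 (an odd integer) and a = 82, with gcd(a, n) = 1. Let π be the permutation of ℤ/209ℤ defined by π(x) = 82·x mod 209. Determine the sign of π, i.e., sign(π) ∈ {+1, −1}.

+1

Orbit of 16 under x↦82x: [16, 58, 158, 207, 45, 137, 157]… (length divides ord_209(82)).
π_82 has 9 disjoint cycles with lengths [45, 45, 45, 45, 9, 9, 5, 5, 1] on {0,…,208}.
209 − 9 = 200 transpositions; sign(π) = (−1)^200 = +1.
Check: (82/209) = +1 by Zolotarev.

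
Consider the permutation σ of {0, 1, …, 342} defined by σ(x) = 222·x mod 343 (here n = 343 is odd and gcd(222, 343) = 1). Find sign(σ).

Orbit of 131 under x↦222x: [131, 270, 258, 338, 262, 197, 173]… (length divides ord_343(222)).
The orbit structure of x ↦ 222x mod 343: 4 orbits of sizes [294, 42, 6, 1].
4 cycles on 343: each ℓ→(−1)^(ℓ−1), product (−1)^339 = -1.

-1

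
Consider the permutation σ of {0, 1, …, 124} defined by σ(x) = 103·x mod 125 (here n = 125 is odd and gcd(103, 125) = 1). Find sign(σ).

Orbit of 106 under x↦103x: [106, 43, 54, 62, 11, 8, 74]… (length divides ord_125(103)).
The orbit structure of x ↦ 103x mod 125: 4 orbits of sizes [100, 20, 4, 1].
4 cycles on 125: each ℓ→(−1)^(ℓ−1), product (−1)^121 = -1.
The Jacobi symbol (103|125) = -1 (Zolotarev) agrees.

-1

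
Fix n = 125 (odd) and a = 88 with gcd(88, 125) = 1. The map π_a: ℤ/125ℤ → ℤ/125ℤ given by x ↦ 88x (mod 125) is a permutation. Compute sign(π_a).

Trace 29: π^k(29) = [29, 52, 76, 63, 44, 122, 111] for k=0..6.
4 cycles of lengths [100, 20, 4, 1].
sign(π) = (−1)^{n − #cycles} = (−1)^{125−4} = (−1)^121 = -1.

-1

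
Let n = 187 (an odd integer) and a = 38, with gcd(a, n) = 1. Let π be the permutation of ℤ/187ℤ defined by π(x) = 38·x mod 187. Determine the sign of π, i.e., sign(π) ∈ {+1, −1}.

Start at x=174: 174 → 67 → 115 → 69 → 4 → 152 → 166 → … (one orbit).
Cycle lengths of π_38 on ℤ/187ℤ: [20, 20, 20, 20, 20, 20, 20, 20, 5, 5, 4, 4, 4, 4, 1]; 15 cycles in total.
sign(π) = (−1)^{n − #cycles} = (−1)^{187−15} = (−1)^172 = +1.
Check: (38/187) = +1 by Zolotarev.

+1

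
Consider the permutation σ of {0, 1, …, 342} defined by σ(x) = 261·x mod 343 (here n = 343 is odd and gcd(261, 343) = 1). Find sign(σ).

+1

Trace 302: π^k(302) = [302, 275, 88, 330, 37, 53, 113] for k=0..6.
Cycle type of π: 147×2 + 21×2 + 3×2 + 1; total 7 cycles.
n − c = 343 − 7 = 336; sign = (−1)^336 = +1.
Check: (261/343) = +1 by Zolotarev.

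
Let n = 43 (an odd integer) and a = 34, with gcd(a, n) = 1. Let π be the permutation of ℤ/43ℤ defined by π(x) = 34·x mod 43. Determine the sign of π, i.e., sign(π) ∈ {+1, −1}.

-1

Trace 15: π^k(15) = [15, 37, 11, 30, 31, 22, 17] for k=0..6.
Cycle lengths of π_34 on ℤ/43ℤ: [42, 1]; 2 cycles in total.
2 cycles on 43: each ℓ→(−1)^(ℓ−1), product (−1)^41 = -1.
Check: (34/43) = -1 by Zolotarev.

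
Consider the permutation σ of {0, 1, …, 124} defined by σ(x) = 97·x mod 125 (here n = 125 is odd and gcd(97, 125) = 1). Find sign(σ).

Trace 53: π^k(53) = [53, 16, 52, 44, 18, 121, 112] for k=0..6.
The orbit structure of x ↦ 97x mod 125: 4 orbits of sizes [100, 20, 4, 1].
4 cycles on 125: each ℓ→(−1)^(ℓ−1), product (−1)^121 = -1.
Zolotarev: (97|125) = -1, matching the cycle-count sign.

-1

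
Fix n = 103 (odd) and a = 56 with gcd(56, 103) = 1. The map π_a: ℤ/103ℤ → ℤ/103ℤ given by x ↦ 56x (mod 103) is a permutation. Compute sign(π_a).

+1

Orbit of 1 under x↦56x: [1, 56, 46]… (length divides ord_103(56)).
Cycle lengths of π_56 on ℤ/103ℤ: [3, 3, 3, 3, 3, 3, 3, 3, 3, 3, 3, 3, 3, 3, 3, 3, 3, 3, 3, 3, 3, 3, 3, 3, 3, 3, 3, 3, 3, 3, 3, 3, 3, 3, 1]; 35 cycles in total.
n − c = 103 − 35 = 68; sign = (−1)^68 = +1.
Via Zolotarev, sign(π_{56}) = (56|103) = +1.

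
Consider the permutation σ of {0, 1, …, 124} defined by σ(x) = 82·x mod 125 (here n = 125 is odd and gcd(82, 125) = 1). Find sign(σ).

-1

Orbit of 99 under x↦82x: [99, 118, 51, 57, 49, 18, 101]… (length divides ord_125(82)).
π_82 has 12 disjoint cycles with lengths [20, 20, 20, 20, 20, 4, 4, 4, 4, 4, 4, 1] on {0,…,124}.
n − c = 125 − 12 = 113; sign = (−1)^113 = -1.
(82|125)_J = -1 (Zolotarev's lemma cross-check).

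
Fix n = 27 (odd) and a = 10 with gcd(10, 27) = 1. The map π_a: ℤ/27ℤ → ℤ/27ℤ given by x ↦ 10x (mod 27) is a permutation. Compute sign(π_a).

Orbit of 19 under x↦10x: [19, 1, 10]… (length divides ord_27(10)).
Decompose π into cycles: lengths [3, 3, 3, 3, 3, 3, 1, 1, 1, 1, 1, 1, 1, 1, 1] (15 cycles, including the fixed point 0).
n − c = 27 − 15 = 12; sign = (−1)^12 = +1.
Check: (10/27) = +1 by Zolotarev.

+1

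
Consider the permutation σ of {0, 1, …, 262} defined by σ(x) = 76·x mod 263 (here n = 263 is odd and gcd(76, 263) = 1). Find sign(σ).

Orbit of 28 under x↦76x: [28, 24, 246, 23, 170, 33, 141]… (length divides ord_263(76)).
2 cycles of lengths [262, 1].
With 2 cycles on 263 points, sign = (−1)^{263−2} = -1.

-1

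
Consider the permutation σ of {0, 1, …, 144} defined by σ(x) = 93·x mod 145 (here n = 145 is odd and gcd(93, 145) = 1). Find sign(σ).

Orbit of 24 under x↦93x: [24, 57, 81, 138, 74, 67, 141]… (length divides ord_145(93)).
8 cycles of lengths [28, 28, 28, 28, 14, 14, 4, 1].
n − c = 145 − 8 = 137; sign = (−1)^137 = -1.
Check: (93/145) = -1 by Zolotarev.

-1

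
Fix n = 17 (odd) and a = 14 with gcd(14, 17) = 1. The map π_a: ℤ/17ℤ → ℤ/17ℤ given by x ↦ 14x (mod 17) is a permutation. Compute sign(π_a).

Start at x=10: 10 → 4 → 5 → 2 → 11 → 1 → 14 → … (one orbit).
Cycle lengths of π_14 on ℤ/17ℤ: [16, 1]; 2 cycles in total.
17 − 2 = 15 transpositions; sign(π) = (−1)^15 = -1.
Via Zolotarev, sign(π_{14}) = (14|17) = -1.

-1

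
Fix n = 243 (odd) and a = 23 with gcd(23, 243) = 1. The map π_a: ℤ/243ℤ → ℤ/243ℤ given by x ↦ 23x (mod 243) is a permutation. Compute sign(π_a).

-1

Orbit of 104 under x↦23x: [104, 205, 98, 67, 83, 208, 167]… (length divides ord_243(23)).
Decompose π into cycles: lengths [162, 54, 18, 6, 2, 1] (6 cycles, including the fixed point 0).
sign(π) = (−1)^{n − #cycles} = (−1)^{243−6} = (−1)^237 = -1.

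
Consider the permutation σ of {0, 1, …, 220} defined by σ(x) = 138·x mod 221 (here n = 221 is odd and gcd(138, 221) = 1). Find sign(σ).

-1

Start at x=118: 118 → 151 → 64 → 213 → 1 → 138 → 38 → … (one orbit).
Decompose π into cycles: lengths [8, 8, 8, 8, 8, 8, 8, 8, 8, 8, 8, 8, 8, 8, 8, 8, 8, 8, 8, 8, 8, 8, 8, 8, 8, 8, 4, 4, 4, 1] (30 cycles, including the fixed point 0).
sign(π) = (−1)^{n − #cycles} = (−1)^{221−30} = (−1)^191 = -1.
(138|221)_J = -1 (Zolotarev's lemma cross-check).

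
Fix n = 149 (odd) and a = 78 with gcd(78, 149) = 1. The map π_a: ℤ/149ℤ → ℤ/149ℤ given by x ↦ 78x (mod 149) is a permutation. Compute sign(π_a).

Start at x=103: 103 → 137 → 107 → 2 → 7 → 99 → 123 → … (one orbit).
Cycle type of π: 148 + 1; total 2 cycles.
With 2 cycles on 149 points, sign = (−1)^{149−2} = -1.

-1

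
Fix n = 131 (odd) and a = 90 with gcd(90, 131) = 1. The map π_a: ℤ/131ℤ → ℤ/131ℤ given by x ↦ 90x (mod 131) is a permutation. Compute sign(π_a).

Orbit of 25 under x↦90x: [25, 23, 105, 18, 48, 128, 123]… (length divides ord_131(90)).
Cycle type of π: 130 + 1; total 2 cycles.
2 cycles on 131: each ℓ→(−1)^(ℓ−1), product (−1)^129 = -1.
Zolotarev: (90|131) = -1, matching the cycle-count sign.

-1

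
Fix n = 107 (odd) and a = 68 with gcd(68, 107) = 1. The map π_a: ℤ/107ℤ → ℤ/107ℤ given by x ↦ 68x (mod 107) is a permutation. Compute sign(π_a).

Start at x=69: 69 → 91 → 89 → 60 → 14 → 96 → 1 → … (one orbit).
Cycle lengths of π_68 on ℤ/107ℤ: [106, 1]; 2 cycles in total.
n − c = 107 − 2 = 105; sign = (−1)^105 = -1.
Check: (68/107) = -1 by Zolotarev.

-1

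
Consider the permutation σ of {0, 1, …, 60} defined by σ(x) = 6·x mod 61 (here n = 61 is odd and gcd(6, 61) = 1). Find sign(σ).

-1

Start at x=23: 23 → 16 → 35 → 27 → 40 → 57 → 37 → … (one orbit).
Decompose π into cycles: lengths [60, 1] (2 cycles, including the fixed point 0).
61 − 2 = 59 transpositions; sign(π) = (−1)^59 = -1.
Via Zolotarev, sign(π_{6}) = (6|61) = -1.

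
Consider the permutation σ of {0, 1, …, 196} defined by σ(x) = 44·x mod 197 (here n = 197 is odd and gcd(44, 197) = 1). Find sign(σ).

-1

Trace 152: π^k(152) = [152, 187, 151, 143, 185, 63, 14] for k=0..6.
Decompose π into cycles: lengths [196, 1] (2 cycles, including the fixed point 0).
n − c = 197 − 2 = 195; sign = (−1)^195 = -1.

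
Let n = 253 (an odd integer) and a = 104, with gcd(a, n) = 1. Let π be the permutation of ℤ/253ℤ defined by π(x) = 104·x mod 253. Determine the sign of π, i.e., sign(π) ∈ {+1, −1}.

Orbit of 147 under x↦104x: [147, 108, 100, 27, 25, 70, 196]… (length divides ord_253(104)).
9 cycles of lengths [55, 55, 55, 55, 11, 11, 5, 5, 1].
With 9 cycles on 253 points, sign = (−1)^{253−9} = +1.
Via Zolotarev, sign(π_{104}) = (104|253) = +1.

+1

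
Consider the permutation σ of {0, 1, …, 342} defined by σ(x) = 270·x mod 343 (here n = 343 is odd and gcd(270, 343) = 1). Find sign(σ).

+1

Trace 275: π^k(275) = [275, 162, 179, 310, 8, 102, 100] for k=0..6.
π_270 has 7 disjoint cycles with lengths [147, 147, 21, 21, 3, 3, 1] on {0,…,342}.
7 cycles on 343: each ℓ→(−1)^(ℓ−1), product (−1)^336 = +1.
Via Zolotarev, sign(π_{270}) = (270|343) = +1.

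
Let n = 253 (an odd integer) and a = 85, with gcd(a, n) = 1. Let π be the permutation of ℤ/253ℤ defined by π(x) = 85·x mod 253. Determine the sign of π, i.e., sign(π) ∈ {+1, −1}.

Start at x=116: 116 → 246 → 164 → 25 → 101 → 236 → 73 → … (one orbit).
6 cycles of lengths [110, 110, 11, 11, 10, 1].
253 − 6 = 247 transpositions; sign(π) = (−1)^247 = -1.

-1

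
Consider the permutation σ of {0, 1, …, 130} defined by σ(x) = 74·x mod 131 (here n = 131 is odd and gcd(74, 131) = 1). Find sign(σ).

+1

Trace 89: π^k(89) = [89, 36, 44, 112, 35, 101, 7] for k=0..6.
π_74 has 3 disjoint cycles with lengths [65, 65, 1] on {0,…,130}.
With 3 cycles on 131 points, sign = (−1)^{131−3} = +1.
Check: (74/131) = +1 by Zolotarev.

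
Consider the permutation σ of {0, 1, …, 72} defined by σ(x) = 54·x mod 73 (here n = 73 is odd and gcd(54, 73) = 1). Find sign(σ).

+1

Start at x=57: 57 → 12 → 64 → 25 → 36 → 46 → 2 → … (one orbit).
3 cycles of lengths [36, 36, 1].
3 cycles on 73: each ℓ→(−1)^(ℓ−1), product (−1)^70 = +1.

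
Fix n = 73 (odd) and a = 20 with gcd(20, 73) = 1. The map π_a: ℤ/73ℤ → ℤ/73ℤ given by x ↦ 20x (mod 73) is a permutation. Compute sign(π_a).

Orbit of 62 under x↦20x: [62, 72, 53, 38, 30, 16, 28]… (length divides ord_73(20)).
Decompose π into cycles: lengths [72, 1] (2 cycles, including the fixed point 0).
73 − 2 = 71 transpositions; sign(π) = (−1)^71 = -1.
(20|73)_J = -1 (Zolotarev's lemma cross-check).

-1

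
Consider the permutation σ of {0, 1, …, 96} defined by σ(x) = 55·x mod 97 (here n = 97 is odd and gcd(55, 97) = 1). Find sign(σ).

-1

Orbit of 42 under x↦55x: [42, 79, 77, 64, 28, 85, 19]… (length divides ord_97(55)).
4 cycles of lengths [32, 32, 32, 1].
97 − 4 = 93 transpositions; sign(π) = (−1)^93 = -1.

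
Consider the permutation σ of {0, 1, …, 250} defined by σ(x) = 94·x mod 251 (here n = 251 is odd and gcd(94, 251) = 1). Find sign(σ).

+1

Orbit of 63 under x↦94x: [63, 149, 201, 69, 211, 5, 219]… (length divides ord_251(94)).
Cycle lengths of π_94 on ℤ/251ℤ: [25, 25, 25, 25, 25, 25, 25, 25, 25, 25, 1]; 11 cycles in total.
11 cycles on 251: each ℓ→(−1)^(ℓ−1), product (−1)^240 = +1.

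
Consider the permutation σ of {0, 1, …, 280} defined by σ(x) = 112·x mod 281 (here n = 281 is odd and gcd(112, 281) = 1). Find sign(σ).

+1

Start at x=28: 28 → 45 → 263 → 232 → 132 → 172 → 156 → … (one orbit).
π_112 has 3 disjoint cycles with lengths [140, 140, 1] on {0,…,280}.
With 3 cycles on 281 points, sign = (−1)^{281−3} = +1.
Via Zolotarev, sign(π_{112}) = (112|281) = +1.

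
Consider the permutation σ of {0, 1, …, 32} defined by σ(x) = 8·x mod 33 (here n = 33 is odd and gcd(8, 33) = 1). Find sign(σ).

Trace 2: π^k(2) = [2, 16, 29, 1, 8, 31, 17] for k=0..6.
The orbit structure of x ↦ 8x mod 33: 5 orbits of sizes [10, 10, 10, 2, 1].
33 − 5 = 28 transpositions; sign(π) = (−1)^28 = +1.
Via Zolotarev, sign(π_{8}) = (8|33) = +1.

+1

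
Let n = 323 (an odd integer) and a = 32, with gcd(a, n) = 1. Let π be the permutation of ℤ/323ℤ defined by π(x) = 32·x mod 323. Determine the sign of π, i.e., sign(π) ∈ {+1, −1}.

Start at x=151: 151 → 310 → 230 → 254 → 53 → 81 → 8 → … (one orbit).
The orbit structure of x ↦ 32x mod 323: 8 orbits of sizes [72, 72, 72, 72, 18, 8, 8, 1].
8 cycles on 323: each ℓ→(−1)^(ℓ−1), product (−1)^315 = -1.
Zolotarev: (32|323) = -1, matching the cycle-count sign.

-1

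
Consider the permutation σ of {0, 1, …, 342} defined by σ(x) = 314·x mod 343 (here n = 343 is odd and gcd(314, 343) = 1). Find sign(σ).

-1

Trace 97: π^k(97) = [97, 274, 286, 281, 83, 337, 174] for k=0..6.
Cycle lengths of π_314 on ℤ/343ℤ: [98, 98, 98, 14, 14, 14, 2, 2, 2, 1]; 10 cycles in total.
n − c = 343 − 10 = 333; sign = (−1)^333 = -1.
Zolotarev: (314|343) = -1, matching the cycle-count sign.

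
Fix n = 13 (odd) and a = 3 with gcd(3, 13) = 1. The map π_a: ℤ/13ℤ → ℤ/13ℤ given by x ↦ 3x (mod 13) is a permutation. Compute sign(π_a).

+1

Start at x=9: 9 → 1 → 3 → 9 (one orbit).
The orbit structure of x ↦ 3x mod 13: 5 orbits of sizes [3, 3, 3, 3, 1].
Σ(ℓ_i−1) = 13−5 = 8; sign = (−1)^8 = +1.
Check: (3/13) = +1 by Zolotarev.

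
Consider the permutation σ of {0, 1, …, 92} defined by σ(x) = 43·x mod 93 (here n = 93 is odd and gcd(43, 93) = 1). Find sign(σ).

Start at x=1: 1 → 43 → 82 → 85 → 28 → 88 → 64 → … (one orbit).
6 cycles of lengths [30, 30, 30, 1, 1, 1].
93 − 6 = 87 transpositions; sign(π) = (−1)^87 = -1.

-1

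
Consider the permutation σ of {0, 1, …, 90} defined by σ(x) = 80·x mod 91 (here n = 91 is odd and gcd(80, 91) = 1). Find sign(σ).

+1

Start at x=33: 33 → 1 → 80 → 30 → 34 → 81 → 19 → … (one orbit).
Cycle type of π: 12×7 + 6 + 1; total 9 cycles.
91 − 9 = 82 transpositions; sign(π) = (−1)^82 = +1.
Zolotarev: (80|91) = +1, matching the cycle-count sign.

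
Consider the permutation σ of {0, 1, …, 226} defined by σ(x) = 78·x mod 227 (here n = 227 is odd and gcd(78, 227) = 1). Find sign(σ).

Trace 73: π^k(73) = [73, 19, 120, 53, 48, 112, 110] for k=0..6.
Decompose π into cycles: lengths [113, 113, 1] (3 cycles, including the fixed point 0).
With 3 cycles on 227 points, sign = (−1)^{227−3} = +1.
Zolotarev: (78|227) = +1, matching the cycle-count sign.

+1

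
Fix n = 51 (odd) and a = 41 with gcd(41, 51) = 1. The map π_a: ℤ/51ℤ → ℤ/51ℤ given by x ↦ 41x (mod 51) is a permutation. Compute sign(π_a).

+1

Trace 29: π^k(29) = [29, 16, 44, 19, 14, 13, 23] for k=0..6.
The orbit structure of x ↦ 41x mod 51: 5 orbits of sizes [16, 16, 16, 2, 1].
sign(π) = (−1)^{n − #cycles} = (−1)^{51−5} = (−1)^46 = +1.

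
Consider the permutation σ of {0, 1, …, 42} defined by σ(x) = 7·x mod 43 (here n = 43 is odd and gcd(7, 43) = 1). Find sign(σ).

-1

Trace 42: π^k(42) = [42, 36, 37, 1, 7, 6] for k=0..5.
The orbit structure of x ↦ 7x mod 43: 8 orbits of sizes [6, 6, 6, 6, 6, 6, 6, 1].
n − c = 43 − 8 = 35; sign = (−1)^35 = -1.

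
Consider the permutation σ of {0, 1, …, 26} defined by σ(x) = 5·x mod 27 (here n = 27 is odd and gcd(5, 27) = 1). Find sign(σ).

Orbit of 26 under x↦5x: [26, 22, 2, 10, 23, 7, 8]… (length divides ord_27(5)).
Cycle type of π: 18 + 6 + 2 + 1; total 4 cycles.
n − c = 27 − 4 = 23; sign = (−1)^23 = -1.

-1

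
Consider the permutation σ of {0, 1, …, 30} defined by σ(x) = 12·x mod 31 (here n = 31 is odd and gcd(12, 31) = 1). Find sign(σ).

Orbit of 3 under x↦12x: [3, 5, 29, 7, 22, 16, 6]… (length divides ord_31(12)).
Cycle type of π: 30 + 1; total 2 cycles.
Σ(ℓ_i−1) = 31−2 = 29; sign = (−1)^29 = -1.
Check: (12/31) = -1 by Zolotarev.

-1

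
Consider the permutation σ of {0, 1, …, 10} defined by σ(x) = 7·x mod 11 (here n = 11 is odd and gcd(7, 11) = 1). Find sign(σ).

-1

Trace 4: π^k(4) = [4, 6, 9, 8, 1, 7, 5] for k=0..6.
The orbit structure of x ↦ 7x mod 11: 2 orbits of sizes [10, 1].
Σ(ℓ_i−1) = 11−2 = 9; sign = (−1)^9 = -1.
(7|11)_J = -1 (Zolotarev's lemma cross-check).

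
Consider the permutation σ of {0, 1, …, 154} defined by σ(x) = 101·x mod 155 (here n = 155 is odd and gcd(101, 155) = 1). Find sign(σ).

+1

Orbit of 66 under x↦101x: [66, 1, 101, 126, 16]… (length divides ord_155(101)).
The orbit structure of x ↦ 101x mod 155: 35 orbits of sizes [5, 5, 5, 5, 5, 5, 5, 5, 5, 5, 5, 5, 5, 5, 5, 5, 5, 5, 5, 5, 5, 5, 5, 5, 5, 5, 5, 5, 5, 5, 1, 1, 1, 1, 1].
155 − 35 = 120 transpositions; sign(π) = (−1)^120 = +1.
Check: (101/155) = +1 by Zolotarev.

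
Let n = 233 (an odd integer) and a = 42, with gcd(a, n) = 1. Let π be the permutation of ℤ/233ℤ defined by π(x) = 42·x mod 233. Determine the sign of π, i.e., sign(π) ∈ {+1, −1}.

-1

Trace 196: π^k(196) = [196, 77, 205, 222, 4, 168, 66] for k=0..6.
2 cycles of lengths [232, 1].
2 cycles on 233: each ℓ→(−1)^(ℓ−1), product (−1)^231 = -1.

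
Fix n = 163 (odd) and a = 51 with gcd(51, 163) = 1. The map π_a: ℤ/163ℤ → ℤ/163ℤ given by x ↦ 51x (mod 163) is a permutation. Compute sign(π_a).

Start at x=69: 69 → 96 → 6 → 143 → 121 → 140 → 131 → … (one orbit).
Decompose π into cycles: lengths [81, 81, 1] (3 cycles, including the fixed point 0).
sign(π) = (−1)^{n − #cycles} = (−1)^{163−3} = (−1)^160 = +1.
Via Zolotarev, sign(π_{51}) = (51|163) = +1.

+1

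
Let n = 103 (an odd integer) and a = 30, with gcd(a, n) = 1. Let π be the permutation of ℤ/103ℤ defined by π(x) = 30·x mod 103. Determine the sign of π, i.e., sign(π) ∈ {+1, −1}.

+1

Orbit of 93 under x↦30x: [93, 9, 64, 66, 23, 72, 100]… (length divides ord_103(30)).
Cycle type of π: 17×6 + 1; total 7 cycles.
With 7 cycles on 103 points, sign = (−1)^{103−7} = +1.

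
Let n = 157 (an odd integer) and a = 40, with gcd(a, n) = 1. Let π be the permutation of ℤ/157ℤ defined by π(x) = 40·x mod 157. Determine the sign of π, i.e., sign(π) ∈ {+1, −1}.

Orbit of 46 under x↦40x: [46, 113, 124, 93, 109, 121, 130]… (length divides ord_157(40)).
Cycle type of π: 39×4 + 1; total 5 cycles.
157 − 5 = 152 transpositions; sign(π) = (−1)^152 = +1.
Check: (40/157) = +1 by Zolotarev.

+1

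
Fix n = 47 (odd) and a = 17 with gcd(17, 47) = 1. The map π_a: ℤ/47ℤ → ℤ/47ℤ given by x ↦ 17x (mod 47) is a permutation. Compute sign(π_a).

Start at x=12: 12 → 16 → 37 → 18 → 24 → 32 → 27 → … (one orbit).
Decompose π into cycles: lengths [23, 23, 1] (3 cycles, including the fixed point 0).
47 − 3 = 44 transpositions; sign(π) = (−1)^44 = +1.
Check: (17/47) = +1 by Zolotarev.

+1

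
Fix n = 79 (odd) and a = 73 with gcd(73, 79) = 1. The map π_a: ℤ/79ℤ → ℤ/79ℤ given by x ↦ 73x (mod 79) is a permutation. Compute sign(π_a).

+1

Start at x=8: 8 → 31 → 51 → 10 → 19 → 44 → 52 → … (one orbit).
π_73 has 3 disjoint cycles with lengths [39, 39, 1] on {0,…,78}.
3 cycles on 79: each ℓ→(−1)^(ℓ−1), product (−1)^76 = +1.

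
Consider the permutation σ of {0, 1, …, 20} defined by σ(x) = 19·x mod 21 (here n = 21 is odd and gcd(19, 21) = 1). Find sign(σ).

-1

Trace 10: π^k(10) = [10, 1, 19, 4, 13, 16] for k=0..5.
Cycle lengths of π_19 on ℤ/21ℤ: [6, 6, 6, 1, 1, 1]; 6 cycles in total.
6 cycles on 21: each ℓ→(−1)^(ℓ−1), product (−1)^15 = -1.
(19|21)_J = -1 (Zolotarev's lemma cross-check).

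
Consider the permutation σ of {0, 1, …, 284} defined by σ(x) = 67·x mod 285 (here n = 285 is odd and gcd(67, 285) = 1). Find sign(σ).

Orbit of 106 under x↦67x: [106, 262, 169, 208, 256, 52, 64]… (length divides ord_285(67)).
Decompose π into cycles: lengths [36, 36, 36, 36, 36, 36, 18, 18, 18, 4, 4, 4, 1, 1, 1] (15 cycles, including the fixed point 0).
With 15 cycles on 285 points, sign = (−1)^{285−15} = +1.
Zolotarev: (67|285) = +1, matching the cycle-count sign.

+1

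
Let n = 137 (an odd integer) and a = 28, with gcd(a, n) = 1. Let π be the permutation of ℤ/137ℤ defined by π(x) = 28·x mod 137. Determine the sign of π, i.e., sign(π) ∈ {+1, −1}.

Trace 69: π^k(69) = [69, 14, 118, 16, 37, 77, 101] for k=0..6.
Decompose π into cycles: lengths [68, 68, 1] (3 cycles, including the fixed point 0).
sign(π) = (−1)^{n − #cycles} = (−1)^{137−3} = (−1)^134 = +1.

+1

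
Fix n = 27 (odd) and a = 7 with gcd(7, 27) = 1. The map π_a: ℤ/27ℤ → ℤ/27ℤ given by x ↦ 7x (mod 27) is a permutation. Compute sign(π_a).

+1

Trace 22: π^k(22) = [22, 19, 25, 13, 10, 16, 4] for k=0..6.
The orbit structure of x ↦ 7x mod 27: 7 orbits of sizes [9, 9, 3, 3, 1, 1, 1].
Σ(ℓ_i−1) = 27−7 = 20; sign = (−1)^20 = +1.
(7|27)_J = +1 (Zolotarev's lemma cross-check).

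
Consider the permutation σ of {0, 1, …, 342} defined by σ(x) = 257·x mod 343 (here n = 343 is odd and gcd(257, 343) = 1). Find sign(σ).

Start at x=229: 229 → 200 → 293 → 184 → 297 → 183 → 40 → … (one orbit).
π_257 has 4 disjoint cycles with lengths [294, 42, 6, 1] on {0,…,342}.
4 cycles on 343: each ℓ→(−1)^(ℓ−1), product (−1)^339 = -1.

-1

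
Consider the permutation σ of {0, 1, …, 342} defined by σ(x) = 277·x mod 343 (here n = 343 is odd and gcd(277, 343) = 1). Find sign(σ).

+1

Start at x=281: 281 → 319 → 212 → 71 → 116 → 233 → 57 → … (one orbit).
7 cycles of lengths [147, 147, 21, 21, 3, 3, 1].
Σ(ℓ_i−1) = 343−7 = 336; sign = (−1)^336 = +1.
(277|343)_J = +1 (Zolotarev's lemma cross-check).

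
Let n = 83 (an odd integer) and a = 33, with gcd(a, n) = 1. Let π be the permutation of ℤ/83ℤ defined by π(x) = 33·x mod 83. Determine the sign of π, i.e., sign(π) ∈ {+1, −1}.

Orbit of 36 under x↦33x: [36, 26, 28, 11, 31, 27, 61]… (length divides ord_83(33)).
Decompose π into cycles: lengths [41, 41, 1] (3 cycles, including the fixed point 0).
n − c = 83 − 3 = 80; sign = (−1)^80 = +1.
Zolotarev: (33|83) = +1, matching the cycle-count sign.

+1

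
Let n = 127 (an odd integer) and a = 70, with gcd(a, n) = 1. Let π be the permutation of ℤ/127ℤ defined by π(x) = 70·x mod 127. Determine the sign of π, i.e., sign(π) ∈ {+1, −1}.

Orbit of 42 under x↦70x: [42, 19, 60, 9, 122, 31, 11]… (length divides ord_127(70)).
Cycle type of π: 63×2 + 1; total 3 cycles.
n − c = 127 − 3 = 124; sign = (−1)^124 = +1.

+1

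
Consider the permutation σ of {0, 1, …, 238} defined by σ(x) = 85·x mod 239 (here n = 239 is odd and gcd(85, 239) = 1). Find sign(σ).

+1

Trace 58: π^k(58) = [58, 150, 83, 124, 24, 128, 125] for k=0..6.
The orbit structure of x ↦ 85x mod 239: 3 orbits of sizes [119, 119, 1].
sign(π) = (−1)^{n − #cycles} = (−1)^{239−3} = (−1)^236 = +1.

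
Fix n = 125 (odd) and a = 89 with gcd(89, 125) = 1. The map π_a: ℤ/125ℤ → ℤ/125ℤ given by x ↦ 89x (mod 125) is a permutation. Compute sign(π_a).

+1

Trace 116: π^k(116) = [116, 74, 86, 29, 81, 84, 101] for k=0..6.
Cycle lengths of π_89 on ℤ/125ℤ: [50, 50, 10, 10, 2, 2, 1]; 7 cycles in total.
7 cycles on 125: each ℓ→(−1)^(ℓ−1), product (−1)^118 = +1.
Via Zolotarev, sign(π_{89}) = (89|125) = +1.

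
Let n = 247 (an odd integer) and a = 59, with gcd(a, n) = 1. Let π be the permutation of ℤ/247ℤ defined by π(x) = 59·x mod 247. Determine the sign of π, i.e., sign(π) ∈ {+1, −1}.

+1

Trace 184: π^k(184) = [184, 235, 33, 218, 18, 74, 167] for k=0..6.
9 cycles of lengths [36, 36, 36, 36, 36, 36, 18, 12, 1].
Σ(ℓ_i−1) = 247−9 = 238; sign = (−1)^238 = +1.
Check: (59/247) = +1 by Zolotarev.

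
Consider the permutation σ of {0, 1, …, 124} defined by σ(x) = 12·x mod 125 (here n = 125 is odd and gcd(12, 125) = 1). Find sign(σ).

Trace 92: π^k(92) = [92, 104, 123, 101, 87, 44, 28] for k=0..6.
Cycle lengths of π_12 on ℤ/125ℤ: [100, 20, 4, 1]; 4 cycles in total.
n − c = 125 − 4 = 121; sign = (−1)^121 = -1.

-1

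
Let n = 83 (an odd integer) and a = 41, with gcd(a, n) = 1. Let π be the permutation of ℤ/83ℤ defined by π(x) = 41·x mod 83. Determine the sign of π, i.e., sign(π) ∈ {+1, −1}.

+1

Orbit of 59 under x↦41x: [59, 12, 77, 3, 40, 63, 10]… (length divides ord_83(41)).
3 cycles of lengths [41, 41, 1].
3 cycles on 83: each ℓ→(−1)^(ℓ−1), product (−1)^80 = +1.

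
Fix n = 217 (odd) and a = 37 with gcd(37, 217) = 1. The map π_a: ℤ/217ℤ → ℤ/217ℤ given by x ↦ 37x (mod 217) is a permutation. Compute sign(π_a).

-1

Trace 67: π^k(67) = [67, 92, 149, 88, 1, 37] for k=0..5.
Cycle lengths of π_37 on ℤ/217ℤ: [6, 6, 6, 6, 6, 6, 6, 6, 6, 6, 6, 6, 6, 6, 6, 6, 6, 6, 6, 6, 6, 6, 6, 6, 6, 6, 6, 6, 6, 6, 6, 6, 6, 6, 6, 3, 3, 1]; 38 cycles in total.
Σ(ℓ_i−1) = 217−38 = 179; sign = (−1)^179 = -1.
The Jacobi symbol (37|217) = -1 (Zolotarev) agrees.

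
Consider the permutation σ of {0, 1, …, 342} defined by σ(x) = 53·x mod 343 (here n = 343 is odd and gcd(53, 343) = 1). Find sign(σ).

Trace 120: π^k(120) = [120, 186, 254, 85, 46, 37, 246] for k=0..6.
Cycle type of π: 147×2 + 21×2 + 3×2 + 1; total 7 cycles.
sign(π) = (−1)^{n − #cycles} = (−1)^{343−7} = (−1)^336 = +1.

+1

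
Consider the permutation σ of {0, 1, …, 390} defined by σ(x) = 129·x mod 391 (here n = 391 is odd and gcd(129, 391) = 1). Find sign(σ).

+1

Trace 288: π^k(288) = [288, 7, 121, 360, 302, 249, 59] for k=0..6.
5 cycles of lengths [176, 176, 22, 16, 1].
5 cycles on 391: each ℓ→(−1)^(ℓ−1), product (−1)^386 = +1.
(129|391)_J = +1 (Zolotarev's lemma cross-check).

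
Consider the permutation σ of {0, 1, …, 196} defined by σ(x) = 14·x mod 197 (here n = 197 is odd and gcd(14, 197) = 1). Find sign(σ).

Start at x=183: 183 → 1 → 14 → 196 → 183 (one orbit).
π_14 has 50 disjoint cycles with lengths [4, 4, 4, 4, 4, 4, 4, 4, 4, 4, 4, 4, 4, 4, 4, 4, 4, 4, 4, 4, 4, 4, 4, 4, 4, 4, 4, 4, 4, 4, 4, 4, 4, 4, 4, 4, 4, 4, 4, 4, 4, 4, 4, 4, 4, 4, 4, 4, 4, 1] on {0,…,196}.
197 − 50 = 147 transpositions; sign(π) = (−1)^147 = -1.

-1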